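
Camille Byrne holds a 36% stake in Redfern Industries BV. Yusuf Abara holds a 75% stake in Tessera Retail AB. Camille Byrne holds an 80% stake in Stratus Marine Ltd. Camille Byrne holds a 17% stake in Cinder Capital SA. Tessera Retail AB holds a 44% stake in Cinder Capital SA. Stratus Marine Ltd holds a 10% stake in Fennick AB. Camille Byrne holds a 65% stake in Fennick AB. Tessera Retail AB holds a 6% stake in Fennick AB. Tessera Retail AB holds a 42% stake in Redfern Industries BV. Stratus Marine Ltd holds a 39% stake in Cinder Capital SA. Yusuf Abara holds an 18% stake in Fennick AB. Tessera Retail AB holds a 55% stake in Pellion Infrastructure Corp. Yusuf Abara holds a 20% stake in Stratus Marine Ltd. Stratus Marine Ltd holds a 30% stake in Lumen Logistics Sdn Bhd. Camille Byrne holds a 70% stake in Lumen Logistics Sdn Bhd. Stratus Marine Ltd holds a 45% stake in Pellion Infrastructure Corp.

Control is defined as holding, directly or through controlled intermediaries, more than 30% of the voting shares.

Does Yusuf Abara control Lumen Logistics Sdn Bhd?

No

Yusuf holds 75% of Tessera, so Yusuf controls Tessera.
Tessera holds 55% of Pellion, so Yusuf controls Pellion.
Tessera holds 42% of Redfern, so Yusuf controls Redfern.
Tessera holds 44% of Cinder, so Yusuf controls Cinder.
Neither Yusuf nor any entity Yusuf controls holds any voting interest in Lumen.
So Yusuf does not control Lumen.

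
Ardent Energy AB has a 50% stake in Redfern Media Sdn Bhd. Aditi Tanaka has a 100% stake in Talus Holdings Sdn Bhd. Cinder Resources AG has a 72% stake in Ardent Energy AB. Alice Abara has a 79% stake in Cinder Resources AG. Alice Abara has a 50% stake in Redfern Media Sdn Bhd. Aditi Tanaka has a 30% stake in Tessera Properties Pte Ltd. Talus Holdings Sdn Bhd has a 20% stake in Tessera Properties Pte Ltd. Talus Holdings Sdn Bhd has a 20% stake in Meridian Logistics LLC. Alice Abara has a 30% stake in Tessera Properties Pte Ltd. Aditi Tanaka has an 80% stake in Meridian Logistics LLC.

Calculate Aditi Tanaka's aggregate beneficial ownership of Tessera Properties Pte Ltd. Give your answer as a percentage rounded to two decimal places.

Aditi reaches Tessera along 2 paths.
Direct stake: 30% = 30%.
Via Talus: 100% × 20% = 20%.
Total: 30% + 20% = 50%.
Rounded: 50.00%.

50.00%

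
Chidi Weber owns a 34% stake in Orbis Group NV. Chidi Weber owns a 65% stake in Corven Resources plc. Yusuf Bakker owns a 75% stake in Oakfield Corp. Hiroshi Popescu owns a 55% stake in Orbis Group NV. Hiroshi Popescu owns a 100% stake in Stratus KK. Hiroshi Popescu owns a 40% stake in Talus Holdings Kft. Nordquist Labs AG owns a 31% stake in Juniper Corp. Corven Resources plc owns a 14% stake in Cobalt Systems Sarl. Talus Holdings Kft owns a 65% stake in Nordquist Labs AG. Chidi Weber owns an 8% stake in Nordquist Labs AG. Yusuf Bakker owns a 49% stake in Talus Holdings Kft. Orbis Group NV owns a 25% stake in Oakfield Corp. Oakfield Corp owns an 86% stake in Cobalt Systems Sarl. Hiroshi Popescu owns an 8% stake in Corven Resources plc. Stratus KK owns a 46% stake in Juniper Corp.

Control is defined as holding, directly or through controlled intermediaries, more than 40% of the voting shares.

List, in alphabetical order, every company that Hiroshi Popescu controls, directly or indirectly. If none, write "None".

Hiroshi holds 55% of Orbis, so Hiroshi controls Orbis.
Hiroshi holds 100% of Stratus, so Hiroshi controls Stratus.
Stratus holds 46% of Juniper, so Hiroshi controls Juniper.
No other company's threshold is met.

Juniper Corp, Orbis Group NV, Stratus KK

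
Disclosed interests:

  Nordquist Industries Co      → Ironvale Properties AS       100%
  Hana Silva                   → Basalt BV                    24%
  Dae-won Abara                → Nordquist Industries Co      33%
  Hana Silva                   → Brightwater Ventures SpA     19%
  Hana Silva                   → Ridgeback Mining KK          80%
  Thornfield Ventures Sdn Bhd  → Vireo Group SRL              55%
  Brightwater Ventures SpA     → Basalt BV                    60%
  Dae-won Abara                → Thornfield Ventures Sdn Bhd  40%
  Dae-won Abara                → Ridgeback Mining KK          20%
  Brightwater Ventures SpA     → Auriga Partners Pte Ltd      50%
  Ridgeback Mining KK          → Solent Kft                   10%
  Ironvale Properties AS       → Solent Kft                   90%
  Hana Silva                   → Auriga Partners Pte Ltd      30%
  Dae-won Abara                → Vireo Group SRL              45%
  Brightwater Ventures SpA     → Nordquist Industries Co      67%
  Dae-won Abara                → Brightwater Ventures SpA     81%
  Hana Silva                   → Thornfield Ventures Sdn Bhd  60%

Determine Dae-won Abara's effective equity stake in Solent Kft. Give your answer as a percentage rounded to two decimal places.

80.54%

Dae-won reaches Solent along 3 paths.
Via Ridgeback: 20% × 10% = 2%.
Via Brightwater → Nordquist → Ironvale: 81% × 67% × 100% × 90% = 48.843%.
Via Nordquist → Ironvale: 33% × 100% × 90% = 29.7%.
Total: 2% + 48.843% + 29.7% = 80.543%.
Rounded: 80.54%.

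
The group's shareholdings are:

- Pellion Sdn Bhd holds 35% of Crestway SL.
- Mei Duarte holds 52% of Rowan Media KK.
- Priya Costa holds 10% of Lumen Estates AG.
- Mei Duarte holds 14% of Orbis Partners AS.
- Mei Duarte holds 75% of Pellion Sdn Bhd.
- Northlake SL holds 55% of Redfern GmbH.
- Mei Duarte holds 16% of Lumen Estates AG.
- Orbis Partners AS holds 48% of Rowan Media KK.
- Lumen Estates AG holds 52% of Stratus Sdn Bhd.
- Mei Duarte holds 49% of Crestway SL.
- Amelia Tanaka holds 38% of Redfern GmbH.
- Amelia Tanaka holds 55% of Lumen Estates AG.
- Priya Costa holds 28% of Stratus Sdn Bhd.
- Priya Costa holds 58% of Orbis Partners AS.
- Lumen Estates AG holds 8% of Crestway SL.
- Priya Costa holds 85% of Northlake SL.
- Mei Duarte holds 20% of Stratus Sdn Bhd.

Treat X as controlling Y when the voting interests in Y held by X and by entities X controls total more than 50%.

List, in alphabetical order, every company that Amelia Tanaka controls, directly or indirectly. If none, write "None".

Amelia holds 55% of Lumen, so Amelia controls Lumen.
Lumen holds 52% of Stratus, so Amelia controls Stratus.
No other company's threshold is met.

Lumen Estates AG, Stratus Sdn Bhd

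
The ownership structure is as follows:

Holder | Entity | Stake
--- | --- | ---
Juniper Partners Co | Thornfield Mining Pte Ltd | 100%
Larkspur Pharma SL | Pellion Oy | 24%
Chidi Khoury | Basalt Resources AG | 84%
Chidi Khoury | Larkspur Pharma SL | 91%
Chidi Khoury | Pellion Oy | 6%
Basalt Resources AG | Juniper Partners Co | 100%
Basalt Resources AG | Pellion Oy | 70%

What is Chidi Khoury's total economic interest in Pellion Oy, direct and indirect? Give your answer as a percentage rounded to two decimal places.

86.64%

Chidi reaches Pellion along 3 paths.
Via Larkspur: 91% × 24% = 21.84%.
Via Basalt: 84% × 70% = 58.8%.
Direct stake: 6% = 6%.
Total: 21.84% + 58.8% + 6% = 86.64%.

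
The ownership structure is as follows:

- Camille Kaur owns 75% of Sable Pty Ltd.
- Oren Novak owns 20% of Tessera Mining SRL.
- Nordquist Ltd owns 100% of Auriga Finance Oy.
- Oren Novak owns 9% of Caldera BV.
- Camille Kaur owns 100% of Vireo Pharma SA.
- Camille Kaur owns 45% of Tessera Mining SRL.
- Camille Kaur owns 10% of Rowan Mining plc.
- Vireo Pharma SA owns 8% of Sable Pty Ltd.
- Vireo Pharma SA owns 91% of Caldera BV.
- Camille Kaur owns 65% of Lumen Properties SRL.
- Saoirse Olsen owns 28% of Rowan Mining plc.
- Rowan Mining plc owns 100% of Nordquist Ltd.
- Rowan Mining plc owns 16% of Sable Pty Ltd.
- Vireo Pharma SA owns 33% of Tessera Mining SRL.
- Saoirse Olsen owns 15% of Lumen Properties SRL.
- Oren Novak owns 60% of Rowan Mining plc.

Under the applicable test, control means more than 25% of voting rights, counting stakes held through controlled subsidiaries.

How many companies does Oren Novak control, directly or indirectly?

3

Oren holds 60% of Rowan, so Oren controls Rowan.
Rowan holds 100% of Nordquist, so Oren controls Nordquist.
Nordquist holds 100% of Auriga, so Oren controls Auriga.
No other company's threshold is met.
Oren controls 3 companies.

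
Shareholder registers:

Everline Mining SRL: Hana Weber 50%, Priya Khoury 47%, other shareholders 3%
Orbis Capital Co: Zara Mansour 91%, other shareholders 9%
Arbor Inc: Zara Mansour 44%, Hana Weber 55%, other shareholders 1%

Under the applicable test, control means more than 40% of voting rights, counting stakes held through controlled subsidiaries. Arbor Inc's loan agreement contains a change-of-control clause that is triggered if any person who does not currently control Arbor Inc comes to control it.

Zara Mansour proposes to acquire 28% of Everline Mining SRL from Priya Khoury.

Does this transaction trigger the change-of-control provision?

The purchase adds only to Zara's holdings (Priya's stake shrinks), so Zara is the only person who could newly come to control Arbor.
Zara holds 44% of Arbor, so Zara controls Arbor.
So Zara already controls Arbor before the transaction.
After the purchase, Zara holds 28% of Everline directly, and Priya's stake falls to 19%.
Zara controlled Arbor already, so this is not a new person acquiring control; every other person's position is unchanged or reduced.
No new person acquires control, so the clause is not triggered.

No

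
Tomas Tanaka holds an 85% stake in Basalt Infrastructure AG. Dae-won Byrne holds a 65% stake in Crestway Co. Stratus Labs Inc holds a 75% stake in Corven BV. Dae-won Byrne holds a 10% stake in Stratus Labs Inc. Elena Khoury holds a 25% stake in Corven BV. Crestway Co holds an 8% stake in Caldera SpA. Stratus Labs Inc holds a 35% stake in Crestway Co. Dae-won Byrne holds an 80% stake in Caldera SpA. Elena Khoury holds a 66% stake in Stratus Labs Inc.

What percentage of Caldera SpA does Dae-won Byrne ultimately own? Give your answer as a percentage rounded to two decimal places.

Dae-won reaches Caldera along 3 paths.
Direct stake: 80% = 80%.
Via Stratus → Crestway: 10% × 35% × 8% = 0.28%.
Via Crestway: 65% × 8% = 5.2%.
Total: 80% + 0.28% + 5.2% = 85.48%.

85.48%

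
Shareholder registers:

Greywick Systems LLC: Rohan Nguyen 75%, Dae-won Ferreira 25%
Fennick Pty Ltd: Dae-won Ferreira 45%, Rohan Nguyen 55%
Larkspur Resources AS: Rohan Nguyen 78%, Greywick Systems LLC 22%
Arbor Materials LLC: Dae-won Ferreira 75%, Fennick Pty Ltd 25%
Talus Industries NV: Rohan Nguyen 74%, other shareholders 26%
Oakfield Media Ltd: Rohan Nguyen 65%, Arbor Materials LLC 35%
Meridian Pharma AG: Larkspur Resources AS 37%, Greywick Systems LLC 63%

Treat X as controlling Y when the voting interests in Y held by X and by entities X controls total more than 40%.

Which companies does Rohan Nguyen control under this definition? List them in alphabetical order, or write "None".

Fennick Pty Ltd, Greywick Systems LLC, Larkspur Resources AS, Meridian Pharma AG, Oakfield Media Ltd, Talus Industries NV

Rohan holds 75% of Greywick, so Rohan controls Greywick.
Rohan holds 55% of Fennick, so Rohan controls Fennick.
Rohan and Greywick together hold 78% + 22% = 100% of Larkspur, so Rohan controls Larkspur.
Rohan holds 74% of Talus, so Rohan controls Talus.
Rohan holds 65% of Oakfield, so Rohan controls Oakfield.
Larkspur and Greywick together hold 37% + 63% = 100% of Meridian, so Rohan controls Meridian.
No other company's threshold is met.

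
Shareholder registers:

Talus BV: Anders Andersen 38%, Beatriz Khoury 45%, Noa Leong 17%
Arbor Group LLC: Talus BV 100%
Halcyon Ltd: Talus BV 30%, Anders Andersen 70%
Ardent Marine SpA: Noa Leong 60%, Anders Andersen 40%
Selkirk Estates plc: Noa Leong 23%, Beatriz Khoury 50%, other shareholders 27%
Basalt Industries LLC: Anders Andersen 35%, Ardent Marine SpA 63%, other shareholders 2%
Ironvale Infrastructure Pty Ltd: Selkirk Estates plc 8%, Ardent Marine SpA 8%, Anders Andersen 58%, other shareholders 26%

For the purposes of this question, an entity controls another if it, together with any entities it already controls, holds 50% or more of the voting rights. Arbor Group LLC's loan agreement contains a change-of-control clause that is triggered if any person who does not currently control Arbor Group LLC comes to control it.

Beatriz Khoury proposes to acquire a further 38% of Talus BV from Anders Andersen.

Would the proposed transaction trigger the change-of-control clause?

The purchase adds only to Beatriz's holdings (Anders's stake shrinks), so Beatriz is the only person who could newly come to control Arbor.
Beatriz holds 50% of Selkirk, so Beatriz controls Selkirk.
Neither Beatriz nor any entity Beatriz controls holds any voting interest in Arbor.
So before the transaction, Beatriz does not control Arbor.
After the purchase, Beatriz's direct stake in Talus rises to 45% + 38% = 83%, and Anders's stake falls to 0%.
Beatriz holds 83% of Talus, so Beatriz controls Talus.
Talus holds 100% of Arbor, so Beatriz controls Arbor.
Beatriz did not control Arbor before and does after, so the clause is triggered.

Yes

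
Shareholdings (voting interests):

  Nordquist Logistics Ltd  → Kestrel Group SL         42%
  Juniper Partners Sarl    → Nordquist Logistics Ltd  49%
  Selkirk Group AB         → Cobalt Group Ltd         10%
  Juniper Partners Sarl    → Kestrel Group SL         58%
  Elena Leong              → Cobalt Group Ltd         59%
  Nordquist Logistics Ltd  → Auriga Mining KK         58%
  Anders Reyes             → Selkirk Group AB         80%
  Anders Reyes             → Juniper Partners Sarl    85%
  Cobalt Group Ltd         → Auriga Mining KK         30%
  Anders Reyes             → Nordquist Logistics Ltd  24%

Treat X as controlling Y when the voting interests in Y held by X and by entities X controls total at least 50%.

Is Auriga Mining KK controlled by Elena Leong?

No

Elena holds 59% of Cobalt, so Elena controls Cobalt.
In Auriga, Elena's side holds only 30%, not ≥ 50%.
So Elena does not control Auriga.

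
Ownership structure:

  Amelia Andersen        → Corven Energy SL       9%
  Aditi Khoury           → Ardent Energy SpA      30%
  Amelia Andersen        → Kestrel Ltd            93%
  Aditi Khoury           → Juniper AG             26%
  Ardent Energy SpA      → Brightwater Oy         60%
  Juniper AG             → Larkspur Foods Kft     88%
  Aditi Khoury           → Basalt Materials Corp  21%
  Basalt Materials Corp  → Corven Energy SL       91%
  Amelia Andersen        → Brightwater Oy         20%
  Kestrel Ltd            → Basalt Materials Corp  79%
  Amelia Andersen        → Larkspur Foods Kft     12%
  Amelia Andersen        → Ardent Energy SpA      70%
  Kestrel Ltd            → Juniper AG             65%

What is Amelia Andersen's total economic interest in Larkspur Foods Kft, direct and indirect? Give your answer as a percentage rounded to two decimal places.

65.20%

Amelia reaches Larkspur along 2 paths.
Direct stake: 12% = 12%.
Via Kestrel → Juniper: 93% × 65% × 88% = 53.196%.
Total: 12% + 53.196% = 65.196%.
Rounded: 65.20%.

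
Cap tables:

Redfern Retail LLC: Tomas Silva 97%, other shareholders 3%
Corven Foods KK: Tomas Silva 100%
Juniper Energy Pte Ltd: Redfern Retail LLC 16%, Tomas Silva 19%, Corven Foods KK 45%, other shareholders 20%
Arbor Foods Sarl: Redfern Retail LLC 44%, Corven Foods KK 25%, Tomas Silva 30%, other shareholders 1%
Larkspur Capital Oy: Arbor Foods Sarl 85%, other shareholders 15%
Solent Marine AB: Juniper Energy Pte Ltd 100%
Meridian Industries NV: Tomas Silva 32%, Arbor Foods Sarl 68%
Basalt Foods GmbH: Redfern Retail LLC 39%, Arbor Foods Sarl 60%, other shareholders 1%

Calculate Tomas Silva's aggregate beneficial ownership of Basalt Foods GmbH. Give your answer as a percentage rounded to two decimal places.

96.44%

Tomas reaches Basalt along 4 paths.
Via Redfern: 97% × 39% = 37.83%.
Via Redfern → Arbor: 97% × 44% × 60% = 25.608%.
Via Corven → Arbor: 100% × 25% × 60% = 15%.
Via Arbor: 30% × 60% = 18%.
Total: 37.83% + 25.608% + 15% + 18% = 96.438%.
Rounded: 96.44%.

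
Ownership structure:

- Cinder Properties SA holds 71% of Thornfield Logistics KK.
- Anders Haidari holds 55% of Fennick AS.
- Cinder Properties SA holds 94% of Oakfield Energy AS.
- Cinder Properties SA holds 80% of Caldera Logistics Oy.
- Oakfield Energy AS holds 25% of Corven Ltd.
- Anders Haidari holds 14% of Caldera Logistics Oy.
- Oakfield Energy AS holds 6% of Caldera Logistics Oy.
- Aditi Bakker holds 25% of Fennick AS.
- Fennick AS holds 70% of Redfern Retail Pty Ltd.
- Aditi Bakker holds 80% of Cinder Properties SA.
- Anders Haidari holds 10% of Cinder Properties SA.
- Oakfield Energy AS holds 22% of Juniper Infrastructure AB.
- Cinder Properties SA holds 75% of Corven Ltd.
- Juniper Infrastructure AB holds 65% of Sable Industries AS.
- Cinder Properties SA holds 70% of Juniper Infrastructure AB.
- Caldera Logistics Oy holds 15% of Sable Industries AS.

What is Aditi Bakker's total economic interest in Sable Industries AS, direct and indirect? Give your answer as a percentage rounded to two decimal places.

57.43%

Aditi reaches Sable along 4 paths.
Via Cinder → Juniper: 80% × 70% × 65% = 36.4%.
Via Cinder → Oakfield → Juniper: 80% × 94% × 22% × 65% = 10.7536%.
Via Cinder → Caldera: 80% × 80% × 15% = 9.6%.
Via Cinder → Oakfield → Caldera: 80% × 94% × 6% × 15% = 0.6768%.
Total: 36.4% + 10.7536% + 9.6% + 0.6768% = 57.4304%.
Rounded: 57.43%.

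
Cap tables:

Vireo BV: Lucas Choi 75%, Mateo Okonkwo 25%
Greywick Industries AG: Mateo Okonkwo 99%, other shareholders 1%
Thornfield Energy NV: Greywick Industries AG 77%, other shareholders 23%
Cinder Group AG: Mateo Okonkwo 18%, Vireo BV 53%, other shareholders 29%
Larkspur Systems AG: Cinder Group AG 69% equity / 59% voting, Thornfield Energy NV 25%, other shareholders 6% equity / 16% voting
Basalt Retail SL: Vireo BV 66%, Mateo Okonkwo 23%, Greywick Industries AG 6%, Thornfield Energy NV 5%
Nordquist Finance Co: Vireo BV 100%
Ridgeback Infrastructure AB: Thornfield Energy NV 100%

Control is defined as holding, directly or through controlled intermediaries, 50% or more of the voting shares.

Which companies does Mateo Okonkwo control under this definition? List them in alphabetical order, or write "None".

Greywick Industries AG, Ridgeback Infrastructure AB, Thornfield Energy NV

Mateo holds 99% of Greywick, so Mateo controls Greywick.
Greywick holds 77% of Thornfield, so Mateo controls Thornfield.
Thornfield holds 100% of Ridgeback, so Mateo controls Ridgeback.
No other company's threshold is met.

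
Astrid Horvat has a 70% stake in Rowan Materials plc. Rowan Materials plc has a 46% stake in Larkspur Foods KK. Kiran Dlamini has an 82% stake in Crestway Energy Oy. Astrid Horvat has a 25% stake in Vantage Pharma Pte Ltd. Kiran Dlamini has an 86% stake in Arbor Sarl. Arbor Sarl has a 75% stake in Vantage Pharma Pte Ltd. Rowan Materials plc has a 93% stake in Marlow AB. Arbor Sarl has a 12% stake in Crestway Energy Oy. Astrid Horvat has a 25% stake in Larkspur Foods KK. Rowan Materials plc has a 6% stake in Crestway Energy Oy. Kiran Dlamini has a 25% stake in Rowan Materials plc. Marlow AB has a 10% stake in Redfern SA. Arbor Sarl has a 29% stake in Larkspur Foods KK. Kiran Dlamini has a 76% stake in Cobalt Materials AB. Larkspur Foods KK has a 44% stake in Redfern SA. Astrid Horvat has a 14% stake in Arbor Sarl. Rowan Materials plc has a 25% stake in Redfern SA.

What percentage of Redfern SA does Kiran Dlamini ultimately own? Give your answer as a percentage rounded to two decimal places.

24.61%

Kiran reaches Redfern along 4 paths.
Via Arbor → Larkspur: 86% × 29% × 44% = 10.9736%.
Via Rowan → Larkspur: 25% × 46% × 44% = 5.06%.
Via Rowan → Marlow: 25% × 93% × 10% = 2.325%.
Via Rowan: 25% × 25% = 6.25%.
Total: 10.9736% + 5.06% + 2.325% + 6.25% = 24.6086%.
Rounded: 24.61%.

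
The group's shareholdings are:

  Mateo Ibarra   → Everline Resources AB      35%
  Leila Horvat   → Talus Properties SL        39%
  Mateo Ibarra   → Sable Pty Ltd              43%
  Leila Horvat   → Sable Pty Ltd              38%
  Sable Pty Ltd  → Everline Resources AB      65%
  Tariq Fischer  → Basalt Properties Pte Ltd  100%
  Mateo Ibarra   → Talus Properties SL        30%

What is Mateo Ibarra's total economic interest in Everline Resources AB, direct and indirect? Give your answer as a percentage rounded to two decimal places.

62.95%

Mateo reaches Everline along 2 paths.
Direct stake: 35% = 35%.
Via Sable: 43% × 65% = 27.95%.
Total: 35% + 27.95% = 62.95%.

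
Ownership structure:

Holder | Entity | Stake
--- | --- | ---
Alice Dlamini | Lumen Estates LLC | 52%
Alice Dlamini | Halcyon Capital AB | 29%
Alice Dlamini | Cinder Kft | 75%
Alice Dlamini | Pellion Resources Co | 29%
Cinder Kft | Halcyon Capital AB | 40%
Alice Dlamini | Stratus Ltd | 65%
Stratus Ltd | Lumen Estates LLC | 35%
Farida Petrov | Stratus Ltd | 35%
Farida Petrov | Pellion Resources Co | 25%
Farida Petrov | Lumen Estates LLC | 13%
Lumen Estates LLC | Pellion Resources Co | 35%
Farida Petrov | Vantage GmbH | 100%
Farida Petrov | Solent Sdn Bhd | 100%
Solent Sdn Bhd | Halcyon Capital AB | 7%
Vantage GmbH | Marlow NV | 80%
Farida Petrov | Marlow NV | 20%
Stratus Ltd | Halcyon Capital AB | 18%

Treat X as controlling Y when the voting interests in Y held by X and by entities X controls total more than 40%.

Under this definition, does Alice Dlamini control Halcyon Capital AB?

Alice holds 65% of Stratus, so Alice controls Stratus.
Alice holds 75% of Cinder, so Alice controls Cinder.
Cinder and Alice and Stratus together hold 40% + 29% + 18% = 87% of Halcyon, so Alice controls Halcyon.

Yes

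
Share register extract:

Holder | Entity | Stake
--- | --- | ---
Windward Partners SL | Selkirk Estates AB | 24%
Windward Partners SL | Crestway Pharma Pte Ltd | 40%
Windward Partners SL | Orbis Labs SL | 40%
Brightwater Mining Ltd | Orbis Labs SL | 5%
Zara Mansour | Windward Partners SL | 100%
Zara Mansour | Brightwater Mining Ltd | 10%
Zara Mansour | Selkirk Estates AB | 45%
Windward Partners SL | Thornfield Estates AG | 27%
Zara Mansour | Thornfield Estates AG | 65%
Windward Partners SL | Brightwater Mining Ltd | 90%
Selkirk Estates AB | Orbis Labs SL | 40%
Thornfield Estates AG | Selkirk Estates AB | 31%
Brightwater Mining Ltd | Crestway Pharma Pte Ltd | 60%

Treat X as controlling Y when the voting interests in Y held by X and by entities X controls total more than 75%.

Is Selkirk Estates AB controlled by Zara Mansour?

Yes

Zara holds 100% of Windward, so Zara controls Windward.
Windward and Zara together hold 27% + 65% = 92% of Thornfield, so Zara controls Thornfield.
Zara and Thornfield and Windward together hold 45% + 31% + 24% = 100% of Selkirk, so Zara controls Selkirk.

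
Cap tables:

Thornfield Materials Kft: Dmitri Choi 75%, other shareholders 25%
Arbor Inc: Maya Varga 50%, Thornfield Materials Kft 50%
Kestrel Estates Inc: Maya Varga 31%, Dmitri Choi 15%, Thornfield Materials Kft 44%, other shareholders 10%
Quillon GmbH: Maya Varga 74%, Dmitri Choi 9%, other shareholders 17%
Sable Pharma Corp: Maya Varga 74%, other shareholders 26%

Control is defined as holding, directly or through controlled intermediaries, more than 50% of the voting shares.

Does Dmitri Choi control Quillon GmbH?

No

Dmitri holds 75% of Thornfield, so Dmitri controls Thornfield.
Dmitri and Thornfield together hold 15% + 44% = 59% of Kestrel, so Dmitri controls Kestrel.
In Quillon, Dmitri's side holds only 9%, not > 50%.
So Dmitri does not control Quillon.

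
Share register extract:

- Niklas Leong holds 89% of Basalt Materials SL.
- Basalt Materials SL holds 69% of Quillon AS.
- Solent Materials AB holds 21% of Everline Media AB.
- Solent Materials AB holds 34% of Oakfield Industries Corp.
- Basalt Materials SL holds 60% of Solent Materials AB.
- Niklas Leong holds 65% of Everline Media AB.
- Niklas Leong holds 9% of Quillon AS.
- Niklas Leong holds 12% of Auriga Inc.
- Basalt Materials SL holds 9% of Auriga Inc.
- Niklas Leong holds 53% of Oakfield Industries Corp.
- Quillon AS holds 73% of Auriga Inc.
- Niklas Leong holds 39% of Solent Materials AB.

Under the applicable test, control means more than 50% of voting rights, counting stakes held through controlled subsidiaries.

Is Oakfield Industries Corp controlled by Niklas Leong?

Niklas holds 89% of Basalt, so Niklas controls Basalt.
Basalt and Niklas together hold 60% + 39% = 99% of Solent, so Niklas controls Solent.
Solent and Niklas together hold 34% + 53% = 87% of Oakfield, so Niklas controls Oakfield.

Yes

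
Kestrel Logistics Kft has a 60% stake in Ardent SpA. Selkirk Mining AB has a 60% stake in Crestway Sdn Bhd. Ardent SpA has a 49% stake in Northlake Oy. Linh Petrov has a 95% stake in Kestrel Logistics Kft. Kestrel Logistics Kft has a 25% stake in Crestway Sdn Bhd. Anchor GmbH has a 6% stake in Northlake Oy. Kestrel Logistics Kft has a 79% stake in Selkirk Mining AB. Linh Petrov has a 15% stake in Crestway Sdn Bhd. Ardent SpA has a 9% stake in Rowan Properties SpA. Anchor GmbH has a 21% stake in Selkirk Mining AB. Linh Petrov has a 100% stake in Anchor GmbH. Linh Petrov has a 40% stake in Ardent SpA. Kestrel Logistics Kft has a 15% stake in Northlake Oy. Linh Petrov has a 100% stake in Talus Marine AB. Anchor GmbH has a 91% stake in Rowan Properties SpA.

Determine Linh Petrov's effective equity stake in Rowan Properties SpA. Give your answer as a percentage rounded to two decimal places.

Linh reaches Rowan along 3 paths.
Via Anchor: 100% × 91% = 91%.
Via Kestrel → Ardent: 95% × 60% × 9% = 5.13%.
Via Ardent: 40% × 9% = 3.6%.
Total: 91% + 5.13% + 3.6% = 99.73%.

99.73%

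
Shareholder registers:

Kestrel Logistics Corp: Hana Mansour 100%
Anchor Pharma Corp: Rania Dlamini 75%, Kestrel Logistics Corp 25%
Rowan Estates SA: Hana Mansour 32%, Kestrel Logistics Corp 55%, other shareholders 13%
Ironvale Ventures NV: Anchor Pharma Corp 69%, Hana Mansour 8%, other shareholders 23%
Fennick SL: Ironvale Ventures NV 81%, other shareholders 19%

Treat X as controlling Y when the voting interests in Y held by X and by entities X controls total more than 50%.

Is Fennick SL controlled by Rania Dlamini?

Rania holds 75% of Anchor, so Rania controls Anchor.
Anchor holds 69% of Ironvale, so Rania controls Ironvale.
Ironvale holds 81% of Fennick, so Rania controls Fennick.

Yes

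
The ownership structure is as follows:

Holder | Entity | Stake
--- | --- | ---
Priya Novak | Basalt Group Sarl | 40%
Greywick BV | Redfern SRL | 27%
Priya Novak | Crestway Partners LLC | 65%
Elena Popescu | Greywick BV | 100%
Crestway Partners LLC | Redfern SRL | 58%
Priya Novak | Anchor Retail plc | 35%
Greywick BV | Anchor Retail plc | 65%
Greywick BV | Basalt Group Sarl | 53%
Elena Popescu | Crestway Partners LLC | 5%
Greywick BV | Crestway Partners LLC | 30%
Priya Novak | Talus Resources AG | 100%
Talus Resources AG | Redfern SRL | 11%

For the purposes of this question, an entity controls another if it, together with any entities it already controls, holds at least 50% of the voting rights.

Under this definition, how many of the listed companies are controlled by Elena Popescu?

Elena holds 100% of Greywick, so Elena controls Greywick.
Greywick holds 65% of Anchor, so Elena controls Anchor.
Greywick holds 53% of Basalt, so Elena controls Basalt.
No other company's threshold is met.
Elena controls 3 companies.

3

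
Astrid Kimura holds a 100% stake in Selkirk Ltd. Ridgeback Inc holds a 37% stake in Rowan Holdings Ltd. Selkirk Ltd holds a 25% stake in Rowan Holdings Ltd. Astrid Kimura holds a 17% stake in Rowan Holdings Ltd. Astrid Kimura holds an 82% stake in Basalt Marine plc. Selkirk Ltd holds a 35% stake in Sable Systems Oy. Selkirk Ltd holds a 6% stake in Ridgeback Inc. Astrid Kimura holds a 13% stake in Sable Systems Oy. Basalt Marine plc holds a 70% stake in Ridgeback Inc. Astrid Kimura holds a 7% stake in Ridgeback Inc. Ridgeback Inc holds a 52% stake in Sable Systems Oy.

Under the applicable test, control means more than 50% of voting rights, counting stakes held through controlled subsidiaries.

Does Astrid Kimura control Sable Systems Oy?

Yes

Astrid holds 82% of Basalt, so Astrid controls Basalt.
Astrid holds 100% of Selkirk, so Astrid controls Selkirk.
Basalt and Selkirk and Astrid together hold 70% + 6% + 7% = 83% of Ridgeback, so Astrid controls Ridgeback.
Selkirk and Astrid and Ridgeback together hold 35% + 13% + 52% = 100% of Sable, so Astrid controls Sable.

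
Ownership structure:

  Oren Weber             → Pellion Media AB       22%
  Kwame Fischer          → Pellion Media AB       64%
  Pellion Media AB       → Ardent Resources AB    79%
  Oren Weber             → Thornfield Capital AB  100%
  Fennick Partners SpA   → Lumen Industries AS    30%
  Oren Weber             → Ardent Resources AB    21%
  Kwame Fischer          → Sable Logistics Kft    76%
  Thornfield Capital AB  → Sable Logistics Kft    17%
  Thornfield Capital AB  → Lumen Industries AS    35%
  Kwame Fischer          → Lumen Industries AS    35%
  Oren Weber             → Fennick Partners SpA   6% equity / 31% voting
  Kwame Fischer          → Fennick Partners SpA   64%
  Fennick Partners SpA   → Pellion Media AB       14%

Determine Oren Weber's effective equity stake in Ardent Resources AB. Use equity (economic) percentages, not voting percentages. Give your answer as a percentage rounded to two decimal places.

Oren reaches Ardent along 3 paths.
Direct stake: 21% = 21%.
Via Fennick → Pellion: 6% × 14% × 79% = 0.6636%.
Via Pellion: 22% × 79% = 17.38%.
Total: 21% + 0.6636% + 17.38% = 39.0436%.
Rounded: 39.04%.

39.04%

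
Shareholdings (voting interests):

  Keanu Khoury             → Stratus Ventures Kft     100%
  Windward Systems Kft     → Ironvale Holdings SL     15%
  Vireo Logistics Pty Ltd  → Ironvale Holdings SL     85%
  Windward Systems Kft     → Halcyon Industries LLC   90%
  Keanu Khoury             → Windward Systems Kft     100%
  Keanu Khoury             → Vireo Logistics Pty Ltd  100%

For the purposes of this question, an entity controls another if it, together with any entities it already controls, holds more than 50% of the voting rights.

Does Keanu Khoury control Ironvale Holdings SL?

Yes

Keanu holds 100% of Vireo, so Keanu controls Vireo.
Keanu holds 100% of Windward, so Keanu controls Windward.
Vireo and Windward together hold 85% + 15% = 100% of Ironvale, so Keanu controls Ironvale.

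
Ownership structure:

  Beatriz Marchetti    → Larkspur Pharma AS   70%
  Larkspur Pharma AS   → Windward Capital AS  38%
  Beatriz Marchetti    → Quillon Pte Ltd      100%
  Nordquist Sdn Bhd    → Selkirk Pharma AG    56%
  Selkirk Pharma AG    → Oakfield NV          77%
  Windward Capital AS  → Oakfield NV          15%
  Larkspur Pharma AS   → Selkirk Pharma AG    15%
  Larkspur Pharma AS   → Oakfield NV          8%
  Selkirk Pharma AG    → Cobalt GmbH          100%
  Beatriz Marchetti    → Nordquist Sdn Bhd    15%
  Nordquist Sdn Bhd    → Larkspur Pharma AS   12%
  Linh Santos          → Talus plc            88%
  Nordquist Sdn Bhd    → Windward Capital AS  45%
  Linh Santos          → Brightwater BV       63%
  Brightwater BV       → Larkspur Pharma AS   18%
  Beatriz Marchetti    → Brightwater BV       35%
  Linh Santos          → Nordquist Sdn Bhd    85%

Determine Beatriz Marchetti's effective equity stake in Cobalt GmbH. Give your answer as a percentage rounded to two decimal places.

20.12%

Beatriz reaches Cobalt along 4 paths.
Via Brightwater → Larkspur → Selkirk: 35% × 18% × 15% × 100% = 0.945%.
Via Larkspur → Selkirk: 70% × 15% × 100% = 10.5%.
Via Nordquist → Larkspur → Selkirk: 15% × 12% × 15% × 100% = 0.27%.
Via Nordquist → Selkirk: 15% × 56% × 100% = 8.4%.
Total: 0.945% + 10.5% + 0.27% + 8.4% = 20.115%.
Rounded: 20.12%.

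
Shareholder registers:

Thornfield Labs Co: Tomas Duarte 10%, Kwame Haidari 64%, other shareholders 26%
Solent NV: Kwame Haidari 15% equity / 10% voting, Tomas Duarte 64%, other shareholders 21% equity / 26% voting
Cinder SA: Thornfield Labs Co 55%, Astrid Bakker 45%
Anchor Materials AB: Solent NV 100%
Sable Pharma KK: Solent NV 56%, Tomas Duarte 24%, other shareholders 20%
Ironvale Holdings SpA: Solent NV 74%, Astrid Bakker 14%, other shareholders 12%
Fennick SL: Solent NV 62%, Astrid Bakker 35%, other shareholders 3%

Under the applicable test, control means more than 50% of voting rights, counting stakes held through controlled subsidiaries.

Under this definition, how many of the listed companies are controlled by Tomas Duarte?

5

Tomas holds 64% of Solent, so Tomas controls Solent.
Solent holds 100% of Anchor, so Tomas controls Anchor.
Solent and Tomas together hold 56% + 24% = 80% of Sable, so Tomas controls Sable.
Solent holds 74% of Ironvale, so Tomas controls Ironvale.
Solent holds 62% of Fennick, so Tomas controls Fennick.
No other company's threshold is met.
Tomas controls 5 companies.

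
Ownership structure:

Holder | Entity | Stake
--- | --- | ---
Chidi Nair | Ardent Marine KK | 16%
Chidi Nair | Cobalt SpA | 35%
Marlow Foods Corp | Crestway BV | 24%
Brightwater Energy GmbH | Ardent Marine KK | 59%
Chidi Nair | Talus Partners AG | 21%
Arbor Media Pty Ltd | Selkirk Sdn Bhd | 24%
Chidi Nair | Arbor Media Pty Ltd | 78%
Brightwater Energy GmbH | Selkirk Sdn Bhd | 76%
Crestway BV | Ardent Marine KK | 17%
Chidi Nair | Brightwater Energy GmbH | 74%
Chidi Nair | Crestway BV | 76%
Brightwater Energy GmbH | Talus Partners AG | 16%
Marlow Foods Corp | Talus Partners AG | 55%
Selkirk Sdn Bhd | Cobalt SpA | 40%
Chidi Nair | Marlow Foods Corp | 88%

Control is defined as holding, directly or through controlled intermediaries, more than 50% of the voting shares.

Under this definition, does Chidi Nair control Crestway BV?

Chidi holds 88% of Marlow, so Chidi controls Marlow.
Chidi and Marlow together hold 76% + 24% = 100% of Crestway, so Chidi controls Crestway.

Yes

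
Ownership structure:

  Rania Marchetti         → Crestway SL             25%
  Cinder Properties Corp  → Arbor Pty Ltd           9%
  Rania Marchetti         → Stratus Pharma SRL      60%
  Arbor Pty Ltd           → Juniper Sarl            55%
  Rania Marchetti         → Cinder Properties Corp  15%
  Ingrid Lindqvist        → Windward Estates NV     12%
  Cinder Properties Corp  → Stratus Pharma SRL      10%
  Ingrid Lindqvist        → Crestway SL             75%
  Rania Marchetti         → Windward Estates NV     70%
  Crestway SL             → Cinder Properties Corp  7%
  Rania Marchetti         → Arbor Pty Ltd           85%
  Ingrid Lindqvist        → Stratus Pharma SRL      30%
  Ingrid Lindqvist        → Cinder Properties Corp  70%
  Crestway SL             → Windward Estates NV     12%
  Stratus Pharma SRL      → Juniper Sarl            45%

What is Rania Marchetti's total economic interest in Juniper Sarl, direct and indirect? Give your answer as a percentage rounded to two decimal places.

75.33%

Rania reaches Juniper along 6 paths.
Via Arbor: 85% × 55% = 46.75%.
Via Cinder → Arbor: 15% × 9% × 55% = 0.7425%.
Via Crestway → Cinder → Arbor: 25% × 7% × 9% × 55% = 0.086625%.
Via Stratus: 60% × 45% = 27%.
Via Cinder → Stratus: 15% × 10% × 45% = 0.675%.
Via Crestway → Cinder → Stratus: 25% × 7% × 10% × 45% = 0.07875%.
Total: 46.75% + 0.7425% + 0.086625% + 27% + 0.675% + 0.07875% = 75.332875%.
Rounded: 75.33%.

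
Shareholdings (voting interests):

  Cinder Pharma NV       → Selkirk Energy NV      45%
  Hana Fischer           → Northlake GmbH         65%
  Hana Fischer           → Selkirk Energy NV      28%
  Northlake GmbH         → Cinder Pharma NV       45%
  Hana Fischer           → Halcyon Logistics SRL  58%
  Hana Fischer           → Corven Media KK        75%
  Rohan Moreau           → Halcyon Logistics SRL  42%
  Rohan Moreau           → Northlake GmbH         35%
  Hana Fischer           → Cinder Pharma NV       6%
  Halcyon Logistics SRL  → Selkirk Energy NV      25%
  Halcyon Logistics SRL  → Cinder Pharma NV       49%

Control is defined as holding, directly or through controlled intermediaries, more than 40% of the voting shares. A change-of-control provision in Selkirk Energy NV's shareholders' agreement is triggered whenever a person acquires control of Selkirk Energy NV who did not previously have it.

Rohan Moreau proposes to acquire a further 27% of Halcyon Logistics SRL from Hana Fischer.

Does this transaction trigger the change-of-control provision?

No

The purchase adds only to Rohan's holdings (Hana's stake shrinks), so Rohan is the only person who could newly come to control Selkirk.
Rohan holds 42% of Halcyon, so Rohan controls Halcyon.
Halcyon holds 49% of Cinder, so Rohan controls Cinder.
Cinder and Halcyon together hold 45% + 25% = 70% of Selkirk, so Rohan controls Selkirk.
So Rohan already controls Selkirk before the transaction.
After the purchase, Rohan's direct stake in Halcyon rises to 42% + 27% = 69%, and Hana's stake falls to 31%.
Rohan controlled Selkirk already, so this is not a new person acquiring control; every other person's position is unchanged or reduced.
No new person acquires control, so the clause is not triggered.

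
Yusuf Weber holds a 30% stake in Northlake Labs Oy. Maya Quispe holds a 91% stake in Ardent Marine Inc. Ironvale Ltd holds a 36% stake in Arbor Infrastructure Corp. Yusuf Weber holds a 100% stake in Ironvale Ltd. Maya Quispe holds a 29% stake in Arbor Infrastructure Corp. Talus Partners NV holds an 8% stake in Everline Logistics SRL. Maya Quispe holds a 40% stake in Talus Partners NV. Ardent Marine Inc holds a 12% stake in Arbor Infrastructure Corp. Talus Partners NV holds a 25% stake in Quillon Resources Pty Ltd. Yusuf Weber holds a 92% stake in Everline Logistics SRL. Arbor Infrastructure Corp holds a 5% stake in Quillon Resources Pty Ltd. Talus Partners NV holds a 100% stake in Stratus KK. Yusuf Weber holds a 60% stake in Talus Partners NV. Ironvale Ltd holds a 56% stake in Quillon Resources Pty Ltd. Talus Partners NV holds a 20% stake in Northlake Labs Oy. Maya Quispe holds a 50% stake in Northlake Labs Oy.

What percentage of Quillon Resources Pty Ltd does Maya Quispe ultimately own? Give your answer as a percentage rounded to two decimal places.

Maya reaches Quillon along 3 paths.
Via Talus: 40% × 25% = 10%.
Via Ardent → Arbor: 91% × 12% × 5% = 0.546%.
Via Arbor: 29% × 5% = 1.45%.
Total: 10% + 0.546% + 1.45% = 11.996%.
Rounded: 12.00%.

12.00%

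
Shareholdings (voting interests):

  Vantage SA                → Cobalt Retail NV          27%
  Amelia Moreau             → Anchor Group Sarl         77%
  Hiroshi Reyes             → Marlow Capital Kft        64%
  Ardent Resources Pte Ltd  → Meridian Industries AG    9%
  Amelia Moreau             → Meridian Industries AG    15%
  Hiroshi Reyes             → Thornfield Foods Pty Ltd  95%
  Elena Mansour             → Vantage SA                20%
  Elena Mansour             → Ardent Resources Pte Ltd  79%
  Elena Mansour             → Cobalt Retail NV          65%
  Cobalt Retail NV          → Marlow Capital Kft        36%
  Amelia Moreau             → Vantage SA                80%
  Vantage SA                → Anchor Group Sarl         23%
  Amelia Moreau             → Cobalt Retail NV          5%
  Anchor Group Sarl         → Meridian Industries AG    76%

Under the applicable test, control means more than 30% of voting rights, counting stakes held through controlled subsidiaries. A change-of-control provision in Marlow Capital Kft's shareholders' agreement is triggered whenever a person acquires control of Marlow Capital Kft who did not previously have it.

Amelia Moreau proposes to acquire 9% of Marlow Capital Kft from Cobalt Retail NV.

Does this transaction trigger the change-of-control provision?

No

The purchase adds only to Amelia's holdings (Cobalt's stake shrinks), so Amelia is the only person who could newly come to control Marlow.
Amelia holds 80% of Vantage, so Amelia controls Vantage.
Vantage and Amelia together hold 27% + 5% = 32% of Cobalt, so Amelia controls Cobalt.
Cobalt holds 36% of Marlow, so Amelia controls Marlow.
So Amelia already controls Marlow before the transaction.
After the purchase, Amelia holds 9% of Marlow directly, and Cobalt's stake falls to 27%.
Amelia controlled Marlow already, so this is not a new person acquiring control; every other person's position is unchanged or reduced.
No new person acquires control, so the clause is not triggered.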